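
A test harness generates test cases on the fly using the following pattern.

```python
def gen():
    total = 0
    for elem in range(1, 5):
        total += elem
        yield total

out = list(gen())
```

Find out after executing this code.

Step 1: Generator accumulates running sum:
  elem=1: total = 1, yield 1
  elem=2: total = 3, yield 3
  elem=3: total = 6, yield 6
  elem=4: total = 10, yield 10
Therefore out = [1, 3, 6, 10].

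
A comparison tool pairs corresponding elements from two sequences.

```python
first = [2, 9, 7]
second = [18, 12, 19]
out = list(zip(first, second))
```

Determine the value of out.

Step 1: zip pairs elements at same index:
  Index 0: (2, 18)
  Index 1: (9, 12)
  Index 2: (7, 19)
Therefore out = [(2, 18), (9, 12), (7, 19)].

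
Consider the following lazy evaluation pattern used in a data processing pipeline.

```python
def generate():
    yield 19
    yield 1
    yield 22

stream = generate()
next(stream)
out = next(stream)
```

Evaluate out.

Step 1: generate() creates a generator.
Step 2: next(stream) yields 19 (consumed and discarded).
Step 3: next(stream) yields 1, assigned to out.
Therefore out = 1.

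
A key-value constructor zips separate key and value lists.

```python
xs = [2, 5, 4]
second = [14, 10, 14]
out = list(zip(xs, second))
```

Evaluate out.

Step 1: zip pairs elements at same index:
  Index 0: (2, 14)
  Index 1: (5, 10)
  Index 2: (4, 14)
Therefore out = [(2, 14), (5, 10), (4, 14)].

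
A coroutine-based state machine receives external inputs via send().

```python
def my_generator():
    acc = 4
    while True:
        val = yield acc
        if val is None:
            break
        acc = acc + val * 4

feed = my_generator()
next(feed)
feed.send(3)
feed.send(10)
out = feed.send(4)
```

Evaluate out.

Step 1: next() -> yield acc=4.
Step 2: send(3) -> val=3, acc = 4 + 3*4 = 16, yield 16.
Step 3: send(10) -> val=10, acc = 16 + 10*4 = 56, yield 56.
Step 4: send(4) -> val=4, acc = 56 + 4*4 = 72, yield 72.
Therefore out = 72.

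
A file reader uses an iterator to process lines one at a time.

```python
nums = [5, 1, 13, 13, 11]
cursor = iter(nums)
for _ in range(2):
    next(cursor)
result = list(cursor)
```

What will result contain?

Step 1: Create iterator over [5, 1, 13, 13, 11].
Step 2: Advance 2 positions (consuming [5, 1]).
Step 3: list() collects remaining elements: [13, 13, 11].
Therefore result = [13, 13, 11].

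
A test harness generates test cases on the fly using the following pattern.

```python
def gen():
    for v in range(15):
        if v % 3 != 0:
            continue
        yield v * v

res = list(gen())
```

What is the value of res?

Step 1: Only yield v**2 when v is divisible by 3:
  v=0: 0 % 3 == 0, yield 0**2 = 0
  v=3: 3 % 3 == 0, yield 3**2 = 9
  v=6: 6 % 3 == 0, yield 6**2 = 36
  v=9: 9 % 3 == 0, yield 9**2 = 81
  v=12: 12 % 3 == 0, yield 12**2 = 144
Therefore res = [0, 9, 36, 81, 144].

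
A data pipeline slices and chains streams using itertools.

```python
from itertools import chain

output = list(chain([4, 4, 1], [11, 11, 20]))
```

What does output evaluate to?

Step 1: chain() concatenates iterables: [4, 4, 1] + [11, 11, 20].
Therefore output = [4, 4, 1, 11, 11, 20].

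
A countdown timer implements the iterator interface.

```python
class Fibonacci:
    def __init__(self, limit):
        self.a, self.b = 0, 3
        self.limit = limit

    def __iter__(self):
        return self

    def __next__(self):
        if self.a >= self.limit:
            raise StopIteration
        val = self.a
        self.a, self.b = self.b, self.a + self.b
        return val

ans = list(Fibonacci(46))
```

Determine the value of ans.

Step 1: Fibonacci-like sequence (a=0, b=3) until >= 46:
  Yield 0, then a,b = 3,3
  Yield 3, then a,b = 3,6
  Yield 3, then a,b = 6,9
  Yield 6, then a,b = 9,15
  Yield 9, then a,b = 15,24
  Yield 15, then a,b = 24,39
  Yield 24, then a,b = 39,63
  Yield 39, then a,b = 63,102
Step 2: 63 >= 46, stop.
Therefore ans = [0, 3, 3, 6, 9, 15, 24, 39].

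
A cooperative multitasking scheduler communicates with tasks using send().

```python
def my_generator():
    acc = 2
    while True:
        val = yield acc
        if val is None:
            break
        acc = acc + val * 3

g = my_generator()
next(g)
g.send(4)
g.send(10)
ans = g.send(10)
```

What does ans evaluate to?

Step 1: next() -> yield acc=2.
Step 2: send(4) -> val=4, acc = 2 + 4*3 = 14, yield 14.
Step 3: send(10) -> val=10, acc = 14 + 10*3 = 44, yield 44.
Step 4: send(10) -> val=10, acc = 44 + 10*3 = 74, yield 74.
Therefore ans = 74.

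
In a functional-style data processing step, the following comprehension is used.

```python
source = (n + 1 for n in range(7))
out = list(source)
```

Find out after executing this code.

Step 1: For each n in range(7), compute n+1:
  n=0: 0+1 = 1
  n=1: 1+1 = 2
  n=2: 2+1 = 3
  n=3: 3+1 = 4
  n=4: 4+1 = 5
  n=5: 5+1 = 6
  n=6: 6+1 = 7
Therefore out = [1, 2, 3, 4, 5, 6, 7].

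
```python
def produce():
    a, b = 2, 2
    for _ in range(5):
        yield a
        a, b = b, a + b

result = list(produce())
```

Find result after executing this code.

Step 1: Fibonacci-like sequence starting with a=2, b=2:
  Iteration 1: yield a=2, then a,b = 2,4
  Iteration 2: yield a=2, then a,b = 4,6
  Iteration 3: yield a=4, then a,b = 6,10
  Iteration 4: yield a=6, then a,b = 10,16
  Iteration 5: yield a=10, then a,b = 16,26
Therefore result = [2, 2, 4, 6, 10].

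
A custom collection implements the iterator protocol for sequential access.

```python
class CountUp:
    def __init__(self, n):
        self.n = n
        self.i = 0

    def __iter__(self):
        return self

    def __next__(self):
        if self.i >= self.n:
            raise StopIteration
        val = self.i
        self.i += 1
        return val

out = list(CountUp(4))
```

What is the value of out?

Step 1: CountUp(4) creates an iterator counting 0 to 3.
Step 2: list() consumes all values: [0, 1, 2, 3].
Therefore out = [0, 1, 2, 3].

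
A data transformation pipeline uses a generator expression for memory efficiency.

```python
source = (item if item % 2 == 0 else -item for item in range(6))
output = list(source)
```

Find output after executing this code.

Step 1: For each item in range(6), yield item if even, else -item:
  item=0: even, yield 0
  item=1: odd, yield -1
  item=2: even, yield 2
  item=3: odd, yield -3
  item=4: even, yield 4
  item=5: odd, yield -5
Therefore output = [0, -1, 2, -3, 4, -5].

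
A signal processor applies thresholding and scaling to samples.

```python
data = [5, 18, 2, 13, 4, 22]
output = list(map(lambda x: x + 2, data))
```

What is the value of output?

Step 1: Apply lambda x: x + 2 to each element:
  5 -> 7
  18 -> 20
  2 -> 4
  13 -> 15
  4 -> 6
  22 -> 24
Therefore output = [7, 20, 4, 15, 6, 24].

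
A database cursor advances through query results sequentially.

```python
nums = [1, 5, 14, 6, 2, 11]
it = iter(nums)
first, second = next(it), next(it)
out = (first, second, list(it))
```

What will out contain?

Step 1: Create iterator over [1, 5, 14, 6, 2, 11].
Step 2: first = 1, second = 5.
Step 3: Remaining elements: [14, 6, 2, 11].
Therefore out = (1, 5, [14, 6, 2, 11]).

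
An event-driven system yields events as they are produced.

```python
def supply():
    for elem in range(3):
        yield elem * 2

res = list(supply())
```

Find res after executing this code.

Step 1: For each elem in range(3), yield elem * 2:
  elem=0: yield 0 * 2 = 0
  elem=1: yield 1 * 2 = 2
  elem=2: yield 2 * 2 = 4
Therefore res = [0, 2, 4].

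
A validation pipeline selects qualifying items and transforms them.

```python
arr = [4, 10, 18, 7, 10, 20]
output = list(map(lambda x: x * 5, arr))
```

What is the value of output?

Step 1: Apply lambda x: x * 5 to each element:
  4 -> 20
  10 -> 50
  18 -> 90
  7 -> 35
  10 -> 50
  20 -> 100
Therefore output = [20, 50, 90, 35, 50, 100].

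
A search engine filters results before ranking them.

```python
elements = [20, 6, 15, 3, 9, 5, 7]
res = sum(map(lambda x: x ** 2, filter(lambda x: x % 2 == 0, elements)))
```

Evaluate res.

Step 1: Filter even numbers from [20, 6, 15, 3, 9, 5, 7]: [20, 6]
Step 2: Square each: [400, 36]
Step 3: Sum = 436.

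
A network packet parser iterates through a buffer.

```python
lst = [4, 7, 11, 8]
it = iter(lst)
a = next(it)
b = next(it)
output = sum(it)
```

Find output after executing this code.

Step 1: Create iterator over [4, 7, 11, 8].
Step 2: a = next() = 4, b = next() = 7.
Step 3: sum() of remaining [11, 8] = 19.
Therefore output = 19.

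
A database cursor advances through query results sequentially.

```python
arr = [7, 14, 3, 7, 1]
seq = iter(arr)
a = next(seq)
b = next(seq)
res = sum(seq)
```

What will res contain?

Step 1: Create iterator over [7, 14, 3, 7, 1].
Step 2: a = next() = 7, b = next() = 14.
Step 3: sum() of remaining [3, 7, 1] = 11.
Therefore res = 11.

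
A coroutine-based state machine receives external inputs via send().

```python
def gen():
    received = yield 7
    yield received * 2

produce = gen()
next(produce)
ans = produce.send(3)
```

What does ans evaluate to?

Step 1: next(produce) advances to first yield, producing 7.
Step 2: send(3) resumes, received = 3.
Step 3: yield received * 2 = 3 * 2 = 6.
Therefore ans = 6.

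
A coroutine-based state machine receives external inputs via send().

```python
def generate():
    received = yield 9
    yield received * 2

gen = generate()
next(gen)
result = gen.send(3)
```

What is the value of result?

Step 1: next(gen) advances to first yield, producing 9.
Step 2: send(3) resumes, received = 3.
Step 3: yield received * 2 = 3 * 2 = 6.
Therefore result = 6.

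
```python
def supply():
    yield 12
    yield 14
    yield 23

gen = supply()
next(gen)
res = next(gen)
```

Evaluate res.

Step 1: supply() creates a generator.
Step 2: next(gen) yields 12 (consumed and discarded).
Step 3: next(gen) yields 14, assigned to res.
Therefore res = 14.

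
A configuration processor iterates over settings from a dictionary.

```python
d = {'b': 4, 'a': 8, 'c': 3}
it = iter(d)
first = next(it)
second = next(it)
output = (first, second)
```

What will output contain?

Step 1: iter(d) iterates over keys: ['b', 'a', 'c'].
Step 2: first = next(it) = 'b', second = next(it) = 'a'.
Therefore output = ('b', 'a').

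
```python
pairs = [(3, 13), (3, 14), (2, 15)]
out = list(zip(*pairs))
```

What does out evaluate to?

Step 1: zip(*pairs) transposes: unzips [(3, 13), (3, 14), (2, 15)] into separate sequences.
Step 2: First elements: (3, 3, 2), second elements: (13, 14, 15).
Therefore out = [(3, 3, 2), (13, 14, 15)].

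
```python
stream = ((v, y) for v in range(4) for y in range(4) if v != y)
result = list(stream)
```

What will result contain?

Step 1: Nested generator over range(4) x range(4) where v != y:
  (0, 0): excluded (v == y)
  (0, 1): included
  (0, 2): included
  (0, 3): included
  (1, 0): included
  (1, 1): excluded (v == y)
  (1, 2): included
  (1, 3): included
  (2, 0): included
  (2, 1): included
  (2, 2): excluded (v == y)
  (2, 3): included
  (3, 0): included
  (3, 1): included
  (3, 2): included
  (3, 3): excluded (v == y)
Therefore result = [(0, 1), (0, 2), (0, 3), (1, 0), (1, 2), (1, 3), (2, 0), (2, 1), (2, 3), (3, 0), (3, 1), (3, 2)].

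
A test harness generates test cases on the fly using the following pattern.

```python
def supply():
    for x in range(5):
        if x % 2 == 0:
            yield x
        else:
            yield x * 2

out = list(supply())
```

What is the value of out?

Step 1: For each x in range(5), yield x if even, else x*2:
  x=0 (even): yield 0
  x=1 (odd): yield 1*2 = 2
  x=2 (even): yield 2
  x=3 (odd): yield 3*2 = 6
  x=4 (even): yield 4
Therefore out = [0, 2, 2, 6, 4].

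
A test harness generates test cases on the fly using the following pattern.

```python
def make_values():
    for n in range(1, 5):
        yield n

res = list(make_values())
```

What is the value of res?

Step 1: The generator yields each value from range(1, 5).
Step 2: list() consumes all yields: [1, 2, 3, 4].
Therefore res = [1, 2, 3, 4].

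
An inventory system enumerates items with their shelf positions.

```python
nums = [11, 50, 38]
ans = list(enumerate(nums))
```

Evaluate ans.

Step 1: enumerate pairs each element with its index:
  (0, 11)
  (1, 50)
  (2, 38)
Therefore ans = [(0, 11), (1, 50), (2, 38)].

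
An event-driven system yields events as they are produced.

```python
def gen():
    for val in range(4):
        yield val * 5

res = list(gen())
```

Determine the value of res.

Step 1: For each val in range(4), yield val * 5:
  val=0: yield 0 * 5 = 0
  val=1: yield 1 * 5 = 5
  val=2: yield 2 * 5 = 10
  val=3: yield 3 * 5 = 15
Therefore res = [0, 5, 10, 15].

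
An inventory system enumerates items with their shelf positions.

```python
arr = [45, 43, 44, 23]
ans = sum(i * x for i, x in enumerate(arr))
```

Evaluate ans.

Step 1: Compute i * x for each (i, x) in enumerate([45, 43, 44, 23]):
  i=0, x=45: 0*45 = 0
  i=1, x=43: 1*43 = 43
  i=2, x=44: 2*44 = 88
  i=3, x=23: 3*23 = 69
Step 2: sum = 0 + 43 + 88 + 69 = 200.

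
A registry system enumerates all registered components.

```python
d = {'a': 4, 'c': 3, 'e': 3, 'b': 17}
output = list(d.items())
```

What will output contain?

Step 1: d.items() returns (key, value) pairs in insertion order.
Therefore output = [('a', 4), ('c', 3), ('e', 3), ('b', 17)].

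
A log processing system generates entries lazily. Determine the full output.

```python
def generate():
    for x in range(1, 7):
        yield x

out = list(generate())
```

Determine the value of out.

Step 1: The generator yields each value from range(1, 7).
Step 2: list() consumes all yields: [1, 2, 3, 4, 5, 6].
Therefore out = [1, 2, 3, 4, 5, 6].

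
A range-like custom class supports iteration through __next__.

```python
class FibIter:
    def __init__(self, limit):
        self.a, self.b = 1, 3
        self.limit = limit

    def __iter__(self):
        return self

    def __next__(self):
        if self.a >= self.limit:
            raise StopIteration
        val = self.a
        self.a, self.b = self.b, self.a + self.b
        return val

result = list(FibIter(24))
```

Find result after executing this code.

Step 1: Fibonacci-like sequence (a=1, b=3) until >= 24:
  Yield 1, then a,b = 3,4
  Yield 3, then a,b = 4,7
  Yield 4, then a,b = 7,11
  Yield 7, then a,b = 11,18
  Yield 11, then a,b = 18,29
  Yield 18, then a,b = 29,47
Step 2: 29 >= 24, stop.
Therefore result = [1, 3, 4, 7, 11, 18].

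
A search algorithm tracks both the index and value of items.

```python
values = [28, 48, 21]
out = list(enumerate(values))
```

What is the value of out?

Step 1: enumerate pairs each element with its index:
  (0, 28)
  (1, 48)
  (2, 21)
Therefore out = [(0, 28), (1, 48), (2, 21)].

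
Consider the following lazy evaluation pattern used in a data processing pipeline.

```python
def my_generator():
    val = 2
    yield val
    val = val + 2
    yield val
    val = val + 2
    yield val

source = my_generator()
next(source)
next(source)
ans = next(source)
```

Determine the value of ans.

Step 1: Trace through generator execution:
  Yield 1: val starts at 2, yield 2
  Yield 2: val = 2 + 2 = 4, yield 4
  Yield 3: val = 4 + 2 = 6, yield 6
Step 2: First next() gets 2, second next() gets the second value, third next() yields 6.
Therefore ans = 6.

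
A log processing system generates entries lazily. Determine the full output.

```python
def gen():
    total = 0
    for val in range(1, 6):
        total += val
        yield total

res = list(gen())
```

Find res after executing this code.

Step 1: Generator accumulates running sum:
  val=1: total = 1, yield 1
  val=2: total = 3, yield 3
  val=3: total = 6, yield 6
  val=4: total = 10, yield 10
  val=5: total = 15, yield 15
Therefore res = [1, 3, 6, 10, 15].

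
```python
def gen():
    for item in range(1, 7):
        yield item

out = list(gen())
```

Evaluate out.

Step 1: The generator yields each value from range(1, 7).
Step 2: list() consumes all yields: [1, 2, 3, 4, 5, 6].
Therefore out = [1, 2, 3, 4, 5, 6].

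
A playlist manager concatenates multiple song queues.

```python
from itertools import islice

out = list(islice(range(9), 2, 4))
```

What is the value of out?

Step 1: islice(range(9), 2, 4) takes elements at indices [2, 4).
Step 2: Elements: [2, 3].
Therefore out = [2, 3].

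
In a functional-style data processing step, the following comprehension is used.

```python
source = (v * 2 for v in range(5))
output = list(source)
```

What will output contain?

Step 1: For each v in range(5), compute v*2:
  v=0: 0*2 = 0
  v=1: 1*2 = 2
  v=2: 2*2 = 4
  v=3: 3*2 = 6
  v=4: 4*2 = 8
Therefore output = [0, 2, 4, 6, 8].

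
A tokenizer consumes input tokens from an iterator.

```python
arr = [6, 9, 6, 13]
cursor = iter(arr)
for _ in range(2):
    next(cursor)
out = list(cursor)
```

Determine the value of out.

Step 1: Create iterator over [6, 9, 6, 13].
Step 2: Advance 2 positions (consuming [6, 9]).
Step 3: list() collects remaining elements: [6, 13].
Therefore out = [6, 13].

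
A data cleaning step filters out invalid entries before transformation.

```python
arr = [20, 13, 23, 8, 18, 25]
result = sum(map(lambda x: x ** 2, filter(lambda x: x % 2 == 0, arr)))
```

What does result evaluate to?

Step 1: Filter even numbers from [20, 13, 23, 8, 18, 25]: [20, 8, 18]
Step 2: Square each: [400, 64, 324]
Step 3: Sum = 788.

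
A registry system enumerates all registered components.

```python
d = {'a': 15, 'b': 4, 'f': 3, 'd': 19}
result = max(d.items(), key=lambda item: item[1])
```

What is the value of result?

Step 1: Find item with maximum value:
  ('a', 15)
  ('b', 4)
  ('f', 3)
  ('d', 19)
Step 2: Maximum value is 19 at key 'd'.
Therefore result = ('d', 19).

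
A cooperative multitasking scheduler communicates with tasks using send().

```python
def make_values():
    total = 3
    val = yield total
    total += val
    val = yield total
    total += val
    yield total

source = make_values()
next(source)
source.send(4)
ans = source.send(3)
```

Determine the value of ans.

Step 1: next() -> yield total=3.
Step 2: send(4) -> val=4, total = 3+4 = 7, yield 7.
Step 3: send(3) -> val=3, total = 7+3 = 10, yield 10.
Therefore ans = 10.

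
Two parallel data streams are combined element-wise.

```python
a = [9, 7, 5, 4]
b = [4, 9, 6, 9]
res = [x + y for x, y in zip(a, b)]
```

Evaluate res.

Step 1: Add corresponding elements:
  9 + 4 = 13
  7 + 9 = 16
  5 + 6 = 11
  4 + 9 = 13
Therefore res = [13, 16, 11, 13].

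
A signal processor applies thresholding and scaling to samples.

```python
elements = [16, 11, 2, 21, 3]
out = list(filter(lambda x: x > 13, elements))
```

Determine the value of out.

Step 1: Filter elements > 13:
  16: kept
  11: removed
  2: removed
  21: kept
  3: removed
Therefore out = [16, 21].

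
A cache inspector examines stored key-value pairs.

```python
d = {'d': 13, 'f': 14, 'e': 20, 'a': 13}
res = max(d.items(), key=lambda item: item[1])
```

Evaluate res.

Step 1: Find item with maximum value:
  ('d', 13)
  ('f', 14)
  ('e', 20)
  ('a', 13)
Step 2: Maximum value is 20 at key 'e'.
Therefore res = ('e', 20).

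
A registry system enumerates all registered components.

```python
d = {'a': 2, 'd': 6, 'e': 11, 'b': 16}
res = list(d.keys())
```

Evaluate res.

Step 1: d.keys() returns the dictionary keys in insertion order.
Therefore res = ['a', 'd', 'e', 'b'].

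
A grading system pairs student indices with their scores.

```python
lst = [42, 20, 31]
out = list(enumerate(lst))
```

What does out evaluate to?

Step 1: enumerate pairs each element with its index:
  (0, 42)
  (1, 20)
  (2, 31)
Therefore out = [(0, 42), (1, 20), (2, 31)].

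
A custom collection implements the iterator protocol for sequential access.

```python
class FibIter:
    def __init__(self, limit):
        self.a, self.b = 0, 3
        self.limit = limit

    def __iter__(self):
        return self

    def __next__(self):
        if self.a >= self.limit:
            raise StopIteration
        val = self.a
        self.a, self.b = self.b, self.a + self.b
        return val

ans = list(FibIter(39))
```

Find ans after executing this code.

Step 1: Fibonacci-like sequence (a=0, b=3) until >= 39:
  Yield 0, then a,b = 3,3
  Yield 3, then a,b = 3,6
  Yield 3, then a,b = 6,9
  Yield 6, then a,b = 9,15
  Yield 9, then a,b = 15,24
  Yield 15, then a,b = 24,39
  Yield 24, then a,b = 39,63
Step 2: 39 >= 39, stop.
Therefore ans = [0, 3, 3, 6, 9, 15, 24].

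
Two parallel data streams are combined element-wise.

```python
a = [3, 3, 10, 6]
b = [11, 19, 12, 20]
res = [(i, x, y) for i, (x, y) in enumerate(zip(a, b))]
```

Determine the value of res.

Step 1: enumerate(zip(a, b)) gives index with paired elements:
  i=0: (3, 11)
  i=1: (3, 19)
  i=2: (10, 12)
  i=3: (6, 20)
Therefore res = [(0, 3, 11), (1, 3, 19), (2, 10, 12), (3, 6, 20)].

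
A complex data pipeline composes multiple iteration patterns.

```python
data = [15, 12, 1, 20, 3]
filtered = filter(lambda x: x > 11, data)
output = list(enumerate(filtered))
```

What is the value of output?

Step 1: Filter [15, 12, 1, 20, 3] for > 11: [15, 12, 20].
Step 2: enumerate re-indexes from 0: [(0, 15), (1, 12), (2, 20)].
Therefore output = [(0, 15), (1, 12), (2, 20)].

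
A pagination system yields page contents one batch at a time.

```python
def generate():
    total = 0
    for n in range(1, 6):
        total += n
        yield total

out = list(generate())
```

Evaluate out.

Step 1: Generator accumulates running sum:
  n=1: total = 1, yield 1
  n=2: total = 3, yield 3
  n=3: total = 6, yield 6
  n=4: total = 10, yield 10
  n=5: total = 15, yield 15
Therefore out = [1, 3, 6, 10, 15].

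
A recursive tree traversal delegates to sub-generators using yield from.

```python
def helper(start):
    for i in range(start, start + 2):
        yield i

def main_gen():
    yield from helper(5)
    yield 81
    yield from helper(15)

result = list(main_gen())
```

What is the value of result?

Step 1: main_gen() delegates to helper(5):
  yield 5
  yield 6
Step 2: yield 81
Step 3: Delegates to helper(15):
  yield 15
  yield 16
Therefore result = [5, 6, 81, 15, 16].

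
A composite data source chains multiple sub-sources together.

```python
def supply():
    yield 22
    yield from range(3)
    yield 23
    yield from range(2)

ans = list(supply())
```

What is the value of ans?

Step 1: Trace yields in order:
  yield 22
  yield 0
  yield 1
  yield 2
  yield 23
  yield 0
  yield 1
Therefore ans = [22, 0, 1, 2, 23, 0, 1].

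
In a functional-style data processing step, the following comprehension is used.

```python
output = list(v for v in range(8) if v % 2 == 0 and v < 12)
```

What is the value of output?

Step 1: Filter range(8) where v % 2 == 0 and v < 12:
  v=0: both conditions met, included
  v=1: excluded (1 % 2 != 0)
  v=2: both conditions met, included
  v=3: excluded (3 % 2 != 0)
  v=4: both conditions met, included
  v=5: excluded (5 % 2 != 0)
  v=6: both conditions met, included
  v=7: excluded (7 % 2 != 0)
Therefore output = [0, 2, 4, 6].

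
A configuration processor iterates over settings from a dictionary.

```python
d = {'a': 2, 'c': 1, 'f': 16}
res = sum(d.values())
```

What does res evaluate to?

Step 1: d.values() = [2, 1, 16].
Step 2: sum = 19.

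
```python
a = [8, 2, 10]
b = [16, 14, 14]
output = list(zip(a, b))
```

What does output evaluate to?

Step 1: zip pairs elements at same index:
  Index 0: (8, 16)
  Index 1: (2, 14)
  Index 2: (10, 14)
Therefore output = [(8, 16), (2, 14), (10, 14)].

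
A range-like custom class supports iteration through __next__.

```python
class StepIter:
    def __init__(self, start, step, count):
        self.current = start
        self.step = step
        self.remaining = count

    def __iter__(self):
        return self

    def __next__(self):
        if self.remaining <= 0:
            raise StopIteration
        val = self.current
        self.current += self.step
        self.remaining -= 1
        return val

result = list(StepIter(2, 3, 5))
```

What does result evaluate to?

Step 1: StepIter starts at 2, increments by 3, for 5 steps:
  Yield 2, then current += 3
  Yield 5, then current += 3
  Yield 8, then current += 3
  Yield 11, then current += 3
  Yield 14, then current += 3
Therefore result = [2, 5, 8, 11, 14].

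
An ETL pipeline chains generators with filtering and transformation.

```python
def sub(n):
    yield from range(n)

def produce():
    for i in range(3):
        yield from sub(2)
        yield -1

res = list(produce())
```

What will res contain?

Step 1: For each i in range(3):
  i=0: yield from sub(2) -> [0, 1], then yield -1
  i=1: yield from sub(2) -> [0, 1], then yield -1
  i=2: yield from sub(2) -> [0, 1], then yield -1
Therefore res = [0, 1, -1, 0, 1, -1, 0, 1, -1].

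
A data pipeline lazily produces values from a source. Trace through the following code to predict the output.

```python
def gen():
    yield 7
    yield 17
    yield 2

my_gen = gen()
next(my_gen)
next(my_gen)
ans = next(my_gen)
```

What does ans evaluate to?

Step 1: gen() creates a generator.
Step 2: next(my_gen) yields 7 (consumed and discarded).
Step 3: next(my_gen) yields 17 (consumed and discarded).
Step 4: next(my_gen) yields 2, assigned to ans.
Therefore ans = 2.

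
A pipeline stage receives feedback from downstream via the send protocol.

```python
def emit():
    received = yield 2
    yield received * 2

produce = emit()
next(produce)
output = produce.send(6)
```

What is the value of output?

Step 1: next(produce) advances to first yield, producing 2.
Step 2: send(6) resumes, received = 6.
Step 3: yield received * 2 = 6 * 2 = 12.
Therefore output = 12.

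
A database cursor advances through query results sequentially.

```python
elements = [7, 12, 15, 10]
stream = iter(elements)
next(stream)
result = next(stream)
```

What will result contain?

Step 1: Create iterator over [7, 12, 15, 10].
Step 2: next() consumes 7.
Step 3: next() returns 12.
Therefore result = 12.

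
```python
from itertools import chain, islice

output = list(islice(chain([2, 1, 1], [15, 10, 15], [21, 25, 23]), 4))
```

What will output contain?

Step 1: chain([2, 1, 1], [15, 10, 15], [21, 25, 23]) = [2, 1, 1, 15, 10, 15, 21, 25, 23].
Step 2: islice takes first 4 elements: [2, 1, 1, 15].
Therefore output = [2, 1, 1, 15].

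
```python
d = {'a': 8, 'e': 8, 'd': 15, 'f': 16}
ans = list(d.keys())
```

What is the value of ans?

Step 1: d.keys() returns the dictionary keys in insertion order.
Therefore ans = ['a', 'e', 'd', 'f'].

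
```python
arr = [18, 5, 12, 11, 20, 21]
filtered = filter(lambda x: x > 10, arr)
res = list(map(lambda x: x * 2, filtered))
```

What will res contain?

Step 1: Filter arr for elements > 10:
  18: kept
  5: removed
  12: kept
  11: kept
  20: kept
  21: kept
Step 2: Map x * 2 on filtered [18, 12, 11, 20, 21]:
  18 -> 36
  12 -> 24
  11 -> 22
  20 -> 40
  21 -> 42
Therefore res = [36, 24, 22, 40, 42].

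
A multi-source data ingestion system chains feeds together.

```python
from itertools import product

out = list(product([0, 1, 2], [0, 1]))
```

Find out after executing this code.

Step 1: product([0, 1, 2], [0, 1]) gives all pairs:
  (0, 0)
  (0, 1)
  (1, 0)
  (1, 1)
  (2, 0)
  (2, 1)
Therefore out = [(0, 0), (0, 1), (1, 0), (1, 1), (2, 0), (2, 1)].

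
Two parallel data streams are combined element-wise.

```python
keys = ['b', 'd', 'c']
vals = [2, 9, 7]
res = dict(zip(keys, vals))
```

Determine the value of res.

Step 1: zip pairs keys with values:
  'b' -> 2
  'd' -> 9
  'c' -> 7
Therefore res = {'b': 2, 'd': 9, 'c': 7}.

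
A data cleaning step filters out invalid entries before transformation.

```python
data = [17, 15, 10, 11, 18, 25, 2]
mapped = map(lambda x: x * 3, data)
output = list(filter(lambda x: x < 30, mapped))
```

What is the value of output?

Step 1: Map x * 3:
  17 -> 51
  15 -> 45
  10 -> 30
  11 -> 33
  18 -> 54
  25 -> 75
  2 -> 6
Step 2: Filter for < 30:
  51: removed
  45: removed
  30: removed
  33: removed
  54: removed
  75: removed
  6: kept
Therefore output = [6].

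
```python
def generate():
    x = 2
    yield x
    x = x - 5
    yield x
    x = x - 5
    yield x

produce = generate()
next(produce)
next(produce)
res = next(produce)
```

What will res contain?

Step 1: Trace through generator execution:
  Yield 1: x starts at 2, yield 2
  Yield 2: x = 2 - 5 = -3, yield -3
  Yield 3: x = -3 - 5 = -8, yield -8
Step 2: First next() gets 2, second next() gets the second value, third next() yields -8.
Therefore res = -8.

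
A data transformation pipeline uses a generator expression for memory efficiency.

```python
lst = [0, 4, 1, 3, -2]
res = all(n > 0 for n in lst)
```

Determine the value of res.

Step 1: Check n > 0 for each element in [0, 4, 1, 3, -2]:
  0 > 0: False
  4 > 0: True
  1 > 0: True
  3 > 0: True
  -2 > 0: False
Step 2: all() returns False.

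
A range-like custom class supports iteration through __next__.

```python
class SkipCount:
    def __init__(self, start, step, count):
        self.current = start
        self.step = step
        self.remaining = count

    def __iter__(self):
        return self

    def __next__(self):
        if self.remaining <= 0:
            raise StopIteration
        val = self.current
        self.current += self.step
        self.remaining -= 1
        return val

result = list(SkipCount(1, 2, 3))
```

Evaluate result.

Step 1: SkipCount starts at 1, increments by 2, for 3 steps:
  Yield 1, then current += 2
  Yield 3, then current += 2
  Yield 5, then current += 2
Therefore result = [1, 3, 5].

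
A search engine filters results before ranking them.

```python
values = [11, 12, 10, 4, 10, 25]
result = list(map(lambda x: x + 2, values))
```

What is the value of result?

Step 1: Apply lambda x: x + 2 to each element:
  11 -> 13
  12 -> 14
  10 -> 12
  4 -> 6
  10 -> 12
  25 -> 27
Therefore result = [13, 14, 12, 6, 12, 27].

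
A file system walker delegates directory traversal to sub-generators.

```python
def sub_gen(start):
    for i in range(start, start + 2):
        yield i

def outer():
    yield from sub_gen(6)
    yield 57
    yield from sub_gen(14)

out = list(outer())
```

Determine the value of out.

Step 1: outer() delegates to sub_gen(6):
  yield 6
  yield 7
Step 2: yield 57
Step 3: Delegates to sub_gen(14):
  yield 14
  yield 15
Therefore out = [6, 7, 57, 14, 15].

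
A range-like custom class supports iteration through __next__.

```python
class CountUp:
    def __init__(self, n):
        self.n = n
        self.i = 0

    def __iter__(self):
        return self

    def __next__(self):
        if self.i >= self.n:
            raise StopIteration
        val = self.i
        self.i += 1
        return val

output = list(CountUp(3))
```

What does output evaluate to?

Step 1: CountUp(3) creates an iterator counting 0 to 2.
Step 2: list() consumes all values: [0, 1, 2].
Therefore output = [0, 1, 2].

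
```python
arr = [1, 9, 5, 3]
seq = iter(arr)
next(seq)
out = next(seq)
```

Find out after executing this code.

Step 1: Create iterator over [1, 9, 5, 3].
Step 2: next() consumes 1.
Step 3: next() returns 9.
Therefore out = 9.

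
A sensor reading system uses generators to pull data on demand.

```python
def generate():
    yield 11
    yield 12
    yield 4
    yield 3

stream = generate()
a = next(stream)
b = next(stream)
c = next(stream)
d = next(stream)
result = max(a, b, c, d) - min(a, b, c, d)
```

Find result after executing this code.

Step 1: Create generator and consume all values:
  a = next(stream) = 11
  b = next(stream) = 12
  c = next(stream) = 4
  d = next(stream) = 3
Step 2: max = 12, min = 3, result = 12 - 3 = 9.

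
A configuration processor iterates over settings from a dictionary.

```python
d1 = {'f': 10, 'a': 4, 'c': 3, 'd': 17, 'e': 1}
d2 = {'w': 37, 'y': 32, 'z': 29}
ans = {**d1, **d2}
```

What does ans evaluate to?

Step 1: Merge d1 and d2 (d2 values override on key conflicts).
Step 2: d1 has keys ['f', 'a', 'c', 'd', 'e'], d2 has keys ['w', 'y', 'z'].
Therefore ans = {'f': 10, 'a': 4, 'c': 3, 'd': 17, 'e': 1, 'w': 37, 'y': 32, 'z': 29}.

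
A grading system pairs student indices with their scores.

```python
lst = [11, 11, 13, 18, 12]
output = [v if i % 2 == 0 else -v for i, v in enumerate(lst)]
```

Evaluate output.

Step 1: For each (i, v), keep v if i is even, negate if odd:
  i=0 (even): keep 11
  i=1 (odd): negate to -11
  i=2 (even): keep 13
  i=3 (odd): negate to -18
  i=4 (even): keep 12
Therefore output = [11, -11, 13, -18, 12].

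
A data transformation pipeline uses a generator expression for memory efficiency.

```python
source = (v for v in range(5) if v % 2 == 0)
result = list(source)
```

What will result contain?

Step 1: Filter range(5) keeping only even values:
  v=0: even, included
  v=1: odd, excluded
  v=2: even, included
  v=3: odd, excluded
  v=4: even, included
Therefore result = [0, 2, 4].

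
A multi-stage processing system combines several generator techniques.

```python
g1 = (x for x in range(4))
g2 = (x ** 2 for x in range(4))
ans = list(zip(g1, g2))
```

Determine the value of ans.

Step 1: g1 produces [0, 1, 2, 3].
Step 2: g2 produces [0, 1, 4, 9].
Step 3: zip pairs them: [(0, 0), (1, 1), (2, 4), (3, 9)].
Therefore ans = [(0, 0), (1, 1), (2, 4), (3, 9)].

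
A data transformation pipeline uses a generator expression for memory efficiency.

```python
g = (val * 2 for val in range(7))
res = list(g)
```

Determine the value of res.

Step 1: For each val in range(7), compute val*2:
  val=0: 0*2 = 0
  val=1: 1*2 = 2
  val=2: 2*2 = 4
  val=3: 3*2 = 6
  val=4: 4*2 = 8
  val=5: 5*2 = 10
  val=6: 6*2 = 12
Therefore res = [0, 2, 4, 6, 8, 10, 12].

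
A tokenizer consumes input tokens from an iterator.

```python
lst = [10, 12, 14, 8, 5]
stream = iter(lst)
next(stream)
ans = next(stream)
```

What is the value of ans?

Step 1: Create iterator over [10, 12, 14, 8, 5].
Step 2: next() consumes 10.
Step 3: next() returns 12.
Therefore ans = 12.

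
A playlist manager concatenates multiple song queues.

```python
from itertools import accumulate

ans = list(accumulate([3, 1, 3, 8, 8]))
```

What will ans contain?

Step 1: accumulate computes running sums:
  + 3 = 3
  + 1 = 4
  + 3 = 7
  + 8 = 15
  + 8 = 23
Therefore ans = [3, 4, 7, 15, 23].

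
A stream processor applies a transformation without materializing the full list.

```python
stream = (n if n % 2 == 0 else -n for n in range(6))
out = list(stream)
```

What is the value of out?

Step 1: For each n in range(6), yield n if even, else -n:
  n=0: even, yield 0
  n=1: odd, yield -1
  n=2: even, yield 2
  n=3: odd, yield -3
  n=4: even, yield 4
  n=5: odd, yield -5
Therefore out = [0, -1, 2, -3, 4, -5].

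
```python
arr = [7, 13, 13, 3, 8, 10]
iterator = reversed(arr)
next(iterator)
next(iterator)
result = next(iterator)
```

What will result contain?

Step 1: reversed([7, 13, 13, 3, 8, 10]) gives iterator: [10, 8, 3, 13, 13, 7].
Step 2: First next() = 10, second next() = 8.
Step 3: Third next() = 3.
Therefore result = 3.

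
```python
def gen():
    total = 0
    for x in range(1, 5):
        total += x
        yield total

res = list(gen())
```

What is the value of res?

Step 1: Generator accumulates running sum:
  x=1: total = 1, yield 1
  x=2: total = 3, yield 3
  x=3: total = 6, yield 6
  x=4: total = 10, yield 10
Therefore res = [1, 3, 6, 10].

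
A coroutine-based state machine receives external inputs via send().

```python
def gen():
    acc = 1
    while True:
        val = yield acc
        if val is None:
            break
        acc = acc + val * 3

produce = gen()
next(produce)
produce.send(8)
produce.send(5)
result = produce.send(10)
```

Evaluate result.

Step 1: next() -> yield acc=1.
Step 2: send(8) -> val=8, acc = 1 + 8*3 = 25, yield 25.
Step 3: send(5) -> val=5, acc = 25 + 5*3 = 40, yield 40.
Step 4: send(10) -> val=10, acc = 40 + 10*3 = 70, yield 70.
Therefore result = 70.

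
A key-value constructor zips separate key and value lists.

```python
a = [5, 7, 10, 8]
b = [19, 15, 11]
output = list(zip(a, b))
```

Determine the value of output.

Step 1: zip stops at shortest (len(a)=4, len(b)=3):
  Index 0: (5, 19)
  Index 1: (7, 15)
  Index 2: (10, 11)
Step 2: Last element of a (8) has no pair, dropped.
Therefore output = [(5, 19), (7, 15), (10, 11)].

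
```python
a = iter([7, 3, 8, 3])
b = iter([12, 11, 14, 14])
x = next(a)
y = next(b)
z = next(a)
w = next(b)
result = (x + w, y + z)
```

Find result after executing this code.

Step 1: a iterates [7, 3, 8, 3], b iterates [12, 11, 14, 14].
Step 2: x = next(a) = 7, y = next(b) = 12.
Step 3: z = next(a) = 3, w = next(b) = 11.
Step 4: result = (7 + 11, 12 + 3) = (18, 15).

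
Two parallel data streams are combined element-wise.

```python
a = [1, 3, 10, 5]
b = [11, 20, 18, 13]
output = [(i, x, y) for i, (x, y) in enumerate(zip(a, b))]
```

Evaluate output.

Step 1: enumerate(zip(a, b)) gives index with paired elements:
  i=0: (1, 11)
  i=1: (3, 20)
  i=2: (10, 18)
  i=3: (5, 13)
Therefore output = [(0, 1, 11), (1, 3, 20), (2, 10, 18), (3, 5, 13)].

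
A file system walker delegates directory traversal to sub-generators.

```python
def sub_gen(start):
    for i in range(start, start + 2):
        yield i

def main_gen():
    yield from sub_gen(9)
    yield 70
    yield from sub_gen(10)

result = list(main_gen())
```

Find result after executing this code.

Step 1: main_gen() delegates to sub_gen(9):
  yield 9
  yield 10
Step 2: yield 70
Step 3: Delegates to sub_gen(10):
  yield 10
  yield 11
Therefore result = [9, 10, 70, 10, 11].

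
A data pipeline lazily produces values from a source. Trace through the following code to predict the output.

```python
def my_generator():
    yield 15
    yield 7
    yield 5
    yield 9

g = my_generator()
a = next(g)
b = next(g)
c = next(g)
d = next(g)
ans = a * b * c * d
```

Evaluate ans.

Step 1: Create generator and consume all values:
  a = next(g) = 15
  b = next(g) = 7
  c = next(g) = 5
  d = next(g) = 9
Step 2: ans = 15 * 7 * 5 * 9 = 4725.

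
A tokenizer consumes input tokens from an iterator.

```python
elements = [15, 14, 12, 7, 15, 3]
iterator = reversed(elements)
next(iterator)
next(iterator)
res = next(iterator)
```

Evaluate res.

Step 1: reversed([15, 14, 12, 7, 15, 3]) gives iterator: [3, 15, 7, 12, 14, 15].
Step 2: First next() = 3, second next() = 15.
Step 3: Third next() = 7.
Therefore res = 7.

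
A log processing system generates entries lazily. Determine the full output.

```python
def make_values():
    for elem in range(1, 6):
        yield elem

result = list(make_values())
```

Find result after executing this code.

Step 1: The generator yields each value from range(1, 6).
Step 2: list() consumes all yields: [1, 2, 3, 4, 5].
Therefore result = [1, 2, 3, 4, 5].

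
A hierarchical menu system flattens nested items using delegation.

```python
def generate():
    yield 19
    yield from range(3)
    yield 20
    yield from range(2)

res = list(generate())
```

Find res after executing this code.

Step 1: Trace yields in order:
  yield 19
  yield 0
  yield 1
  yield 2
  yield 20
  yield 0
  yield 1
Therefore res = [19, 0, 1, 2, 20, 0, 1].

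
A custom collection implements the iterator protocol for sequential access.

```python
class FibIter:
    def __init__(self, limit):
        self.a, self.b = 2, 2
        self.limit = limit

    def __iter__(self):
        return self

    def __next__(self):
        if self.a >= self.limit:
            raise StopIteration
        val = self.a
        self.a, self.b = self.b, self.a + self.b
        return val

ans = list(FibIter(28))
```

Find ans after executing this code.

Step 1: Fibonacci-like sequence (a=2, b=2) until >= 28:
  Yield 2, then a,b = 2,4
  Yield 2, then a,b = 4,6
  Yield 4, then a,b = 6,10
  Yield 6, then a,b = 10,16
  Yield 10, then a,b = 16,26
  Yield 16, then a,b = 26,42
  Yield 26, then a,b = 42,68
Step 2: 42 >= 28, stop.
Therefore ans = [2, 2, 4, 6, 10, 16, 26].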